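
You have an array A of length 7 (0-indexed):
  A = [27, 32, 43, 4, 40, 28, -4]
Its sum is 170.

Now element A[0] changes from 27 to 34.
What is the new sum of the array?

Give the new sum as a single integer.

Old value at index 0: 27
New value at index 0: 34
Delta = 34 - 27 = 7
New sum = old_sum + delta = 170 + (7) = 177

Answer: 177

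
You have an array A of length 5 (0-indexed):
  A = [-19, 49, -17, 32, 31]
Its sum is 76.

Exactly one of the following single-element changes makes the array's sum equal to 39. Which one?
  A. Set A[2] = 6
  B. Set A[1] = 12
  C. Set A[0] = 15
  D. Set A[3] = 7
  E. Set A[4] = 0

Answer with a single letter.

Answer: B

Derivation:
Option A: A[2] -17->6, delta=23, new_sum=76+(23)=99
Option B: A[1] 49->12, delta=-37, new_sum=76+(-37)=39 <-- matches target
Option C: A[0] -19->15, delta=34, new_sum=76+(34)=110
Option D: A[3] 32->7, delta=-25, new_sum=76+(-25)=51
Option E: A[4] 31->0, delta=-31, new_sum=76+(-31)=45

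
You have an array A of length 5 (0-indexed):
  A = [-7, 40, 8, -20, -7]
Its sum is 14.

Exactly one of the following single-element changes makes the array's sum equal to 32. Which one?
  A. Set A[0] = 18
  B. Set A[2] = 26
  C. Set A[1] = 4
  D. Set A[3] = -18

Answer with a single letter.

Option A: A[0] -7->18, delta=25, new_sum=14+(25)=39
Option B: A[2] 8->26, delta=18, new_sum=14+(18)=32 <-- matches target
Option C: A[1] 40->4, delta=-36, new_sum=14+(-36)=-22
Option D: A[3] -20->-18, delta=2, new_sum=14+(2)=16

Answer: B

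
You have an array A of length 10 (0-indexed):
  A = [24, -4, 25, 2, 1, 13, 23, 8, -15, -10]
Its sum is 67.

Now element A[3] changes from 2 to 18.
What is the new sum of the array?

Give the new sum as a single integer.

Old value at index 3: 2
New value at index 3: 18
Delta = 18 - 2 = 16
New sum = old_sum + delta = 67 + (16) = 83

Answer: 83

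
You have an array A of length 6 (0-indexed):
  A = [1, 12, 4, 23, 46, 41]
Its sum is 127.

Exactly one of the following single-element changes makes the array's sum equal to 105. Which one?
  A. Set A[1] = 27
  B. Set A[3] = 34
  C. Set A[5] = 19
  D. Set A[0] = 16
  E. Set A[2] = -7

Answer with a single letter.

Answer: C

Derivation:
Option A: A[1] 12->27, delta=15, new_sum=127+(15)=142
Option B: A[3] 23->34, delta=11, new_sum=127+(11)=138
Option C: A[5] 41->19, delta=-22, new_sum=127+(-22)=105 <-- matches target
Option D: A[0] 1->16, delta=15, new_sum=127+(15)=142
Option E: A[2] 4->-7, delta=-11, new_sum=127+(-11)=116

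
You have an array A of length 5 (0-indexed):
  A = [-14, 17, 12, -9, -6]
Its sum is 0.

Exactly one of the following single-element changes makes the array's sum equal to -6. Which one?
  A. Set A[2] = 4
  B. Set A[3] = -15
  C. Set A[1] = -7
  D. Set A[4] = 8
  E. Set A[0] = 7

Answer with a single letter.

Answer: B

Derivation:
Option A: A[2] 12->4, delta=-8, new_sum=0+(-8)=-8
Option B: A[3] -9->-15, delta=-6, new_sum=0+(-6)=-6 <-- matches target
Option C: A[1] 17->-7, delta=-24, new_sum=0+(-24)=-24
Option D: A[4] -6->8, delta=14, new_sum=0+(14)=14
Option E: A[0] -14->7, delta=21, new_sum=0+(21)=21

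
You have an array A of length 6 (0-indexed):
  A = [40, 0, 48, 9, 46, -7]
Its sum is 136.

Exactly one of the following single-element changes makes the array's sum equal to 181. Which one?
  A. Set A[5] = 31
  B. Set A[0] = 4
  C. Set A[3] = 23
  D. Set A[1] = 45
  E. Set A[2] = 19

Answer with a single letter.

Option A: A[5] -7->31, delta=38, new_sum=136+(38)=174
Option B: A[0] 40->4, delta=-36, new_sum=136+(-36)=100
Option C: A[3] 9->23, delta=14, new_sum=136+(14)=150
Option D: A[1] 0->45, delta=45, new_sum=136+(45)=181 <-- matches target
Option E: A[2] 48->19, delta=-29, new_sum=136+(-29)=107

Answer: D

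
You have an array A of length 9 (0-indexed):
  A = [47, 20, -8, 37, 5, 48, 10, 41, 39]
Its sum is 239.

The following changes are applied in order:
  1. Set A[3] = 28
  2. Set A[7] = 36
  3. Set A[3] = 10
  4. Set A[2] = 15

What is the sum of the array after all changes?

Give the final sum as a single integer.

Answer: 230

Derivation:
Initial sum: 239
Change 1: A[3] 37 -> 28, delta = -9, sum = 230
Change 2: A[7] 41 -> 36, delta = -5, sum = 225
Change 3: A[3] 28 -> 10, delta = -18, sum = 207
Change 4: A[2] -8 -> 15, delta = 23, sum = 230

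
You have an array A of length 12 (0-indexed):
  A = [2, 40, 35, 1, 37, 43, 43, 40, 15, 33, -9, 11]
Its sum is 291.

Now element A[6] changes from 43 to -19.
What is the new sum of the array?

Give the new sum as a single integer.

Old value at index 6: 43
New value at index 6: -19
Delta = -19 - 43 = -62
New sum = old_sum + delta = 291 + (-62) = 229

Answer: 229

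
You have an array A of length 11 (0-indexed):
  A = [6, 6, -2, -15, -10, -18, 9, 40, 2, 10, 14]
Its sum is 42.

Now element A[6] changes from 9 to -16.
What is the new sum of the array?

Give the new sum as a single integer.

Answer: 17

Derivation:
Old value at index 6: 9
New value at index 6: -16
Delta = -16 - 9 = -25
New sum = old_sum + delta = 42 + (-25) = 17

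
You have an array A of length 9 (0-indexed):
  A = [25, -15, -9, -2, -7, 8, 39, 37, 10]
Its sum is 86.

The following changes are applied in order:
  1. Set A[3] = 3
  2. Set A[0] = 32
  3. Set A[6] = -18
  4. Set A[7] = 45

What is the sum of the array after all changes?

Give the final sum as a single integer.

Answer: 49

Derivation:
Initial sum: 86
Change 1: A[3] -2 -> 3, delta = 5, sum = 91
Change 2: A[0] 25 -> 32, delta = 7, sum = 98
Change 3: A[6] 39 -> -18, delta = -57, sum = 41
Change 4: A[7] 37 -> 45, delta = 8, sum = 49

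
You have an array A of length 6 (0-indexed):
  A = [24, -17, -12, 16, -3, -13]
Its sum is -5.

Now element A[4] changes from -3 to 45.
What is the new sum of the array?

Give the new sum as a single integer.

Answer: 43

Derivation:
Old value at index 4: -3
New value at index 4: 45
Delta = 45 - -3 = 48
New sum = old_sum + delta = -5 + (48) = 43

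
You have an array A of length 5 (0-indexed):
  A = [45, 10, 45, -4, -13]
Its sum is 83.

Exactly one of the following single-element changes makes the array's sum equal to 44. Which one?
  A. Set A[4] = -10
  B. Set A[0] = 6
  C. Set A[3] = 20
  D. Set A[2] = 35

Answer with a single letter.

Answer: B

Derivation:
Option A: A[4] -13->-10, delta=3, new_sum=83+(3)=86
Option B: A[0] 45->6, delta=-39, new_sum=83+(-39)=44 <-- matches target
Option C: A[3] -4->20, delta=24, new_sum=83+(24)=107
Option D: A[2] 45->35, delta=-10, new_sum=83+(-10)=73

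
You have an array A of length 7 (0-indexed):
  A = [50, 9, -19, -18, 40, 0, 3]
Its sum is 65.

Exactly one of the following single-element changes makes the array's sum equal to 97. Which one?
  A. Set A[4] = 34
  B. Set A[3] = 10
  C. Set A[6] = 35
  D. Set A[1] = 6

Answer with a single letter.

Answer: C

Derivation:
Option A: A[4] 40->34, delta=-6, new_sum=65+(-6)=59
Option B: A[3] -18->10, delta=28, new_sum=65+(28)=93
Option C: A[6] 3->35, delta=32, new_sum=65+(32)=97 <-- matches target
Option D: A[1] 9->6, delta=-3, new_sum=65+(-3)=62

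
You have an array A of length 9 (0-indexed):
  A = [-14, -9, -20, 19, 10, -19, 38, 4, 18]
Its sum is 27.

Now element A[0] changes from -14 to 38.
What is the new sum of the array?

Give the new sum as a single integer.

Old value at index 0: -14
New value at index 0: 38
Delta = 38 - -14 = 52
New sum = old_sum + delta = 27 + (52) = 79

Answer: 79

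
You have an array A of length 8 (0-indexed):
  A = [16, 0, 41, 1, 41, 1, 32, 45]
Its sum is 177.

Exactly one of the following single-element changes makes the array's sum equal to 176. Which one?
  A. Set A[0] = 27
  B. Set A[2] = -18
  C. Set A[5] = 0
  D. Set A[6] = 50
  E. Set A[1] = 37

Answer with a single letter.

Answer: C

Derivation:
Option A: A[0] 16->27, delta=11, new_sum=177+(11)=188
Option B: A[2] 41->-18, delta=-59, new_sum=177+(-59)=118
Option C: A[5] 1->0, delta=-1, new_sum=177+(-1)=176 <-- matches target
Option D: A[6] 32->50, delta=18, new_sum=177+(18)=195
Option E: A[1] 0->37, delta=37, new_sum=177+(37)=214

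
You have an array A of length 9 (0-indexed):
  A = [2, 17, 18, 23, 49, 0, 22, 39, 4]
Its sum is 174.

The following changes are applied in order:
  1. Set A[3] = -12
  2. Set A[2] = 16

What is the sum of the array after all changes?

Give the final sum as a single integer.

Initial sum: 174
Change 1: A[3] 23 -> -12, delta = -35, sum = 139
Change 2: A[2] 18 -> 16, delta = -2, sum = 137

Answer: 137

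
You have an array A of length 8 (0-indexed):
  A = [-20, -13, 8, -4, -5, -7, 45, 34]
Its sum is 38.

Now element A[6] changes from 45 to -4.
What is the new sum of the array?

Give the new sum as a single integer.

Answer: -11

Derivation:
Old value at index 6: 45
New value at index 6: -4
Delta = -4 - 45 = -49
New sum = old_sum + delta = 38 + (-49) = -11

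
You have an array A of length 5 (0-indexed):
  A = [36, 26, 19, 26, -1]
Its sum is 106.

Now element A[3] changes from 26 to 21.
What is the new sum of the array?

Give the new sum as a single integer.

Old value at index 3: 26
New value at index 3: 21
Delta = 21 - 26 = -5
New sum = old_sum + delta = 106 + (-5) = 101

Answer: 101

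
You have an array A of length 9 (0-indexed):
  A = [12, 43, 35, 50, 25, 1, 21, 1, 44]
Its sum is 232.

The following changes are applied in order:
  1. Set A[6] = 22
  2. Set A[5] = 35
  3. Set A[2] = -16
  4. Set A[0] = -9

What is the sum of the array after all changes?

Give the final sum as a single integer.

Initial sum: 232
Change 1: A[6] 21 -> 22, delta = 1, sum = 233
Change 2: A[5] 1 -> 35, delta = 34, sum = 267
Change 3: A[2] 35 -> -16, delta = -51, sum = 216
Change 4: A[0] 12 -> -9, delta = -21, sum = 195

Answer: 195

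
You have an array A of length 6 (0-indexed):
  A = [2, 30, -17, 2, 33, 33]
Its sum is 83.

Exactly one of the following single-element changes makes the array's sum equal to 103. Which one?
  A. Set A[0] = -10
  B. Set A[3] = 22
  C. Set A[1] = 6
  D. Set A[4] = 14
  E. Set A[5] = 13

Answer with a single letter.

Answer: B

Derivation:
Option A: A[0] 2->-10, delta=-12, new_sum=83+(-12)=71
Option B: A[3] 2->22, delta=20, new_sum=83+(20)=103 <-- matches target
Option C: A[1] 30->6, delta=-24, new_sum=83+(-24)=59
Option D: A[4] 33->14, delta=-19, new_sum=83+(-19)=64
Option E: A[5] 33->13, delta=-20, new_sum=83+(-20)=63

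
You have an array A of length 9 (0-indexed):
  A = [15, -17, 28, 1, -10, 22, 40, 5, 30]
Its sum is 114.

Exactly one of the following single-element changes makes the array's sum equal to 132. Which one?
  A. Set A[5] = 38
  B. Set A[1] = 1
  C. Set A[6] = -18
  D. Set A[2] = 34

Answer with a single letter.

Answer: B

Derivation:
Option A: A[5] 22->38, delta=16, new_sum=114+(16)=130
Option B: A[1] -17->1, delta=18, new_sum=114+(18)=132 <-- matches target
Option C: A[6] 40->-18, delta=-58, new_sum=114+(-58)=56
Option D: A[2] 28->34, delta=6, new_sum=114+(6)=120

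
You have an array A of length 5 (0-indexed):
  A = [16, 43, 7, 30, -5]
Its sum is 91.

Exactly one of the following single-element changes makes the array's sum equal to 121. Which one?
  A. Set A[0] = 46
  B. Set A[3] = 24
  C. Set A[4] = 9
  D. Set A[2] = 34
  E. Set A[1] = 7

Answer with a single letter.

Option A: A[0] 16->46, delta=30, new_sum=91+(30)=121 <-- matches target
Option B: A[3] 30->24, delta=-6, new_sum=91+(-6)=85
Option C: A[4] -5->9, delta=14, new_sum=91+(14)=105
Option D: A[2] 7->34, delta=27, new_sum=91+(27)=118
Option E: A[1] 43->7, delta=-36, new_sum=91+(-36)=55

Answer: A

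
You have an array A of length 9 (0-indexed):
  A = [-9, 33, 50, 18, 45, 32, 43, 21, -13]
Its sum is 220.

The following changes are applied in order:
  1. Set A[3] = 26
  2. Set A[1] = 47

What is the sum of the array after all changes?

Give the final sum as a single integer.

Initial sum: 220
Change 1: A[3] 18 -> 26, delta = 8, sum = 228
Change 2: A[1] 33 -> 47, delta = 14, sum = 242

Answer: 242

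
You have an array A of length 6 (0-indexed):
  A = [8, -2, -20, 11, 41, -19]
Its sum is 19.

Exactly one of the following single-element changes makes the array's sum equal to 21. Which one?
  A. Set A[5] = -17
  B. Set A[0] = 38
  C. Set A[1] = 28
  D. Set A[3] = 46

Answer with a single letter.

Answer: A

Derivation:
Option A: A[5] -19->-17, delta=2, new_sum=19+(2)=21 <-- matches target
Option B: A[0] 8->38, delta=30, new_sum=19+(30)=49
Option C: A[1] -2->28, delta=30, new_sum=19+(30)=49
Option D: A[3] 11->46, delta=35, new_sum=19+(35)=54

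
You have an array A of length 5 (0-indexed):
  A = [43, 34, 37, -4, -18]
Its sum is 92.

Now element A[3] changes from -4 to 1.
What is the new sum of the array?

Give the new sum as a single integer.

Answer: 97

Derivation:
Old value at index 3: -4
New value at index 3: 1
Delta = 1 - -4 = 5
New sum = old_sum + delta = 92 + (5) = 97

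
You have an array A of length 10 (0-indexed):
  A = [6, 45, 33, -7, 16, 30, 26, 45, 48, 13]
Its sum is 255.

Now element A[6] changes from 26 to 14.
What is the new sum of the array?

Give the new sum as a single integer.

Answer: 243

Derivation:
Old value at index 6: 26
New value at index 6: 14
Delta = 14 - 26 = -12
New sum = old_sum + delta = 255 + (-12) = 243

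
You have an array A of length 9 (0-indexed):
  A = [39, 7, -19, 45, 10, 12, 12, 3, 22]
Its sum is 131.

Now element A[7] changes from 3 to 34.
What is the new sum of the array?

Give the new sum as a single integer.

Answer: 162

Derivation:
Old value at index 7: 3
New value at index 7: 34
Delta = 34 - 3 = 31
New sum = old_sum + delta = 131 + (31) = 162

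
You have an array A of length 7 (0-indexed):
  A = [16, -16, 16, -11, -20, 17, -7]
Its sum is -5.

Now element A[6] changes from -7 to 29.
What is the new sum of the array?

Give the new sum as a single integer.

Old value at index 6: -7
New value at index 6: 29
Delta = 29 - -7 = 36
New sum = old_sum + delta = -5 + (36) = 31

Answer: 31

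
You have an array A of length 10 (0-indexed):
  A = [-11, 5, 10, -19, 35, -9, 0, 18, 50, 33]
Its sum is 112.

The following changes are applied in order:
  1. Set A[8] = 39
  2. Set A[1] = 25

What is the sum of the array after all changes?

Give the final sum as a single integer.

Initial sum: 112
Change 1: A[8] 50 -> 39, delta = -11, sum = 101
Change 2: A[1] 5 -> 25, delta = 20, sum = 121

Answer: 121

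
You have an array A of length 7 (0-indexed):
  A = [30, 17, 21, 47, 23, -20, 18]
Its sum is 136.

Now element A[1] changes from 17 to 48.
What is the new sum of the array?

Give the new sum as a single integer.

Answer: 167

Derivation:
Old value at index 1: 17
New value at index 1: 48
Delta = 48 - 17 = 31
New sum = old_sum + delta = 136 + (31) = 167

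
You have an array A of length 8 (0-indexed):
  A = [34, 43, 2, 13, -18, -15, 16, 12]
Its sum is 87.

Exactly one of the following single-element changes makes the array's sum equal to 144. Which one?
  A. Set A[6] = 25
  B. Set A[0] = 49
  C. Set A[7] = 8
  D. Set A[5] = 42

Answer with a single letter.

Answer: D

Derivation:
Option A: A[6] 16->25, delta=9, new_sum=87+(9)=96
Option B: A[0] 34->49, delta=15, new_sum=87+(15)=102
Option C: A[7] 12->8, delta=-4, new_sum=87+(-4)=83
Option D: A[5] -15->42, delta=57, new_sum=87+(57)=144 <-- matches target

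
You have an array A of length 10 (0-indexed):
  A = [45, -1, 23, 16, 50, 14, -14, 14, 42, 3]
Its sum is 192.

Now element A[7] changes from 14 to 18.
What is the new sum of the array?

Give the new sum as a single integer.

Answer: 196

Derivation:
Old value at index 7: 14
New value at index 7: 18
Delta = 18 - 14 = 4
New sum = old_sum + delta = 192 + (4) = 196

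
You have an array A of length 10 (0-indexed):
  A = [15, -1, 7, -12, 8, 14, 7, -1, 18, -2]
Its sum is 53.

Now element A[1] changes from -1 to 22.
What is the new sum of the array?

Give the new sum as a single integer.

Old value at index 1: -1
New value at index 1: 22
Delta = 22 - -1 = 23
New sum = old_sum + delta = 53 + (23) = 76

Answer: 76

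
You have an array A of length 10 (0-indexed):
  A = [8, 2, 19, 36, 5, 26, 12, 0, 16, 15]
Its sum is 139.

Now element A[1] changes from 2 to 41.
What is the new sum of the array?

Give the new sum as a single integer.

Old value at index 1: 2
New value at index 1: 41
Delta = 41 - 2 = 39
New sum = old_sum + delta = 139 + (39) = 178

Answer: 178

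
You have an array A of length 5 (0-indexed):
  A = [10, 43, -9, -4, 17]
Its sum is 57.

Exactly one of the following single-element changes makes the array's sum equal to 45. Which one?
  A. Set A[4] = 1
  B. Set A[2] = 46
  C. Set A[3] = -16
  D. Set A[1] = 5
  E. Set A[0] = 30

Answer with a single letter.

Answer: C

Derivation:
Option A: A[4] 17->1, delta=-16, new_sum=57+(-16)=41
Option B: A[2] -9->46, delta=55, new_sum=57+(55)=112
Option C: A[3] -4->-16, delta=-12, new_sum=57+(-12)=45 <-- matches target
Option D: A[1] 43->5, delta=-38, new_sum=57+(-38)=19
Option E: A[0] 10->30, delta=20, new_sum=57+(20)=77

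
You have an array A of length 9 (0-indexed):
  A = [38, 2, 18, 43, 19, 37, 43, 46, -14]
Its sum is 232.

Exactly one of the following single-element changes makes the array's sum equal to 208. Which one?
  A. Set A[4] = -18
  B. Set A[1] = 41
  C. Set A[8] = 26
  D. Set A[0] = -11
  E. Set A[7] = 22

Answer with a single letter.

Option A: A[4] 19->-18, delta=-37, new_sum=232+(-37)=195
Option B: A[1] 2->41, delta=39, new_sum=232+(39)=271
Option C: A[8] -14->26, delta=40, new_sum=232+(40)=272
Option D: A[0] 38->-11, delta=-49, new_sum=232+(-49)=183
Option E: A[7] 46->22, delta=-24, new_sum=232+(-24)=208 <-- matches target

Answer: E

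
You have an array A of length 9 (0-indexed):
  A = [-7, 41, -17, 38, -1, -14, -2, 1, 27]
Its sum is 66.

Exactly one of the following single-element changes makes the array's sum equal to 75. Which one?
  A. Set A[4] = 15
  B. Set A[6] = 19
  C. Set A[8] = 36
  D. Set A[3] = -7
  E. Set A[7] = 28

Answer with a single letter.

Option A: A[4] -1->15, delta=16, new_sum=66+(16)=82
Option B: A[6] -2->19, delta=21, new_sum=66+(21)=87
Option C: A[8] 27->36, delta=9, new_sum=66+(9)=75 <-- matches target
Option D: A[3] 38->-7, delta=-45, new_sum=66+(-45)=21
Option E: A[7] 1->28, delta=27, new_sum=66+(27)=93

Answer: C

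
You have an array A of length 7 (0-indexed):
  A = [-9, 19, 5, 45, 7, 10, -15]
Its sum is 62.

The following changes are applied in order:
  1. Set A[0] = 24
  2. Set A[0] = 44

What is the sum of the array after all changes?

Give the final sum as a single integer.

Initial sum: 62
Change 1: A[0] -9 -> 24, delta = 33, sum = 95
Change 2: A[0] 24 -> 44, delta = 20, sum = 115

Answer: 115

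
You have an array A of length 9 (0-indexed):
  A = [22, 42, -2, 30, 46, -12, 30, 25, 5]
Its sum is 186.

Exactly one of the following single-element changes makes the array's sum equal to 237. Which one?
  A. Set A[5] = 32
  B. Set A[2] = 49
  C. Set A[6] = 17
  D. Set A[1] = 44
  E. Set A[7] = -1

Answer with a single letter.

Option A: A[5] -12->32, delta=44, new_sum=186+(44)=230
Option B: A[2] -2->49, delta=51, new_sum=186+(51)=237 <-- matches target
Option C: A[6] 30->17, delta=-13, new_sum=186+(-13)=173
Option D: A[1] 42->44, delta=2, new_sum=186+(2)=188
Option E: A[7] 25->-1, delta=-26, new_sum=186+(-26)=160

Answer: B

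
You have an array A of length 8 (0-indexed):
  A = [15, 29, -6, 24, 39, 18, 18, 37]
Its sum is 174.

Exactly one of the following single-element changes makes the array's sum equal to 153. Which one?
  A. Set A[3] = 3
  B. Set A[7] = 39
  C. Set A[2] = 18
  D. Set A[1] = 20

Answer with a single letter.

Answer: A

Derivation:
Option A: A[3] 24->3, delta=-21, new_sum=174+(-21)=153 <-- matches target
Option B: A[7] 37->39, delta=2, new_sum=174+(2)=176
Option C: A[2] -6->18, delta=24, new_sum=174+(24)=198
Option D: A[1] 29->20, delta=-9, new_sum=174+(-9)=165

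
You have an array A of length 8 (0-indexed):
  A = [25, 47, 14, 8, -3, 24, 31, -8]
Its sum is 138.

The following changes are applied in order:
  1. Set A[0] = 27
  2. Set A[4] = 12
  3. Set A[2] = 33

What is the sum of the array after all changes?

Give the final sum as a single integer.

Answer: 174

Derivation:
Initial sum: 138
Change 1: A[0] 25 -> 27, delta = 2, sum = 140
Change 2: A[4] -3 -> 12, delta = 15, sum = 155
Change 3: A[2] 14 -> 33, delta = 19, sum = 174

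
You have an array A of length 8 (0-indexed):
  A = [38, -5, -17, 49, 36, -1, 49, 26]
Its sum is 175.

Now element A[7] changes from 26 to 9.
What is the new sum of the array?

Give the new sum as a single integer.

Answer: 158

Derivation:
Old value at index 7: 26
New value at index 7: 9
Delta = 9 - 26 = -17
New sum = old_sum + delta = 175 + (-17) = 158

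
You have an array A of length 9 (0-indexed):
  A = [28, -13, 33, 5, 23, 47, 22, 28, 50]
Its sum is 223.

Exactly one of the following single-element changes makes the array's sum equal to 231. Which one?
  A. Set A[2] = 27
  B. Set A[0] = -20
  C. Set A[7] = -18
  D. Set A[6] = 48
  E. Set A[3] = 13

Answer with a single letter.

Option A: A[2] 33->27, delta=-6, new_sum=223+(-6)=217
Option B: A[0] 28->-20, delta=-48, new_sum=223+(-48)=175
Option C: A[7] 28->-18, delta=-46, new_sum=223+(-46)=177
Option D: A[6] 22->48, delta=26, new_sum=223+(26)=249
Option E: A[3] 5->13, delta=8, new_sum=223+(8)=231 <-- matches target

Answer: E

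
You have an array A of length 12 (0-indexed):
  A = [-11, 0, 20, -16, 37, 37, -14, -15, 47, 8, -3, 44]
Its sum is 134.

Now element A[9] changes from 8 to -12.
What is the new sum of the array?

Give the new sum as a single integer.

Old value at index 9: 8
New value at index 9: -12
Delta = -12 - 8 = -20
New sum = old_sum + delta = 134 + (-20) = 114

Answer: 114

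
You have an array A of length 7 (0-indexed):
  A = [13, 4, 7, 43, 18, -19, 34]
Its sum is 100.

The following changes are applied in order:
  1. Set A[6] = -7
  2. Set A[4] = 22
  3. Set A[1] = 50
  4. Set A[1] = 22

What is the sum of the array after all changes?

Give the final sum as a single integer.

Initial sum: 100
Change 1: A[6] 34 -> -7, delta = -41, sum = 59
Change 2: A[4] 18 -> 22, delta = 4, sum = 63
Change 3: A[1] 4 -> 50, delta = 46, sum = 109
Change 4: A[1] 50 -> 22, delta = -28, sum = 81

Answer: 81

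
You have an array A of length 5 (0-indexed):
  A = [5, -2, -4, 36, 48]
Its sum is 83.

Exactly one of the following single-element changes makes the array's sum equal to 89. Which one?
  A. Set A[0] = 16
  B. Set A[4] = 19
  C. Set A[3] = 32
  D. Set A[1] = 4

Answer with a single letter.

Option A: A[0] 5->16, delta=11, new_sum=83+(11)=94
Option B: A[4] 48->19, delta=-29, new_sum=83+(-29)=54
Option C: A[3] 36->32, delta=-4, new_sum=83+(-4)=79
Option D: A[1] -2->4, delta=6, new_sum=83+(6)=89 <-- matches target

Answer: D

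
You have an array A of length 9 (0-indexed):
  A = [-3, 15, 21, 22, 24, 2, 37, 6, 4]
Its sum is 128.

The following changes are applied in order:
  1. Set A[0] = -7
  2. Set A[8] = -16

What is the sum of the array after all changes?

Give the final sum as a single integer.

Answer: 104

Derivation:
Initial sum: 128
Change 1: A[0] -3 -> -7, delta = -4, sum = 124
Change 2: A[8] 4 -> -16, delta = -20, sum = 104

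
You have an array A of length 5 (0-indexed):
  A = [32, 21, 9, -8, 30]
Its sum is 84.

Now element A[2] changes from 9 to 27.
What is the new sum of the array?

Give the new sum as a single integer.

Answer: 102

Derivation:
Old value at index 2: 9
New value at index 2: 27
Delta = 27 - 9 = 18
New sum = old_sum + delta = 84 + (18) = 102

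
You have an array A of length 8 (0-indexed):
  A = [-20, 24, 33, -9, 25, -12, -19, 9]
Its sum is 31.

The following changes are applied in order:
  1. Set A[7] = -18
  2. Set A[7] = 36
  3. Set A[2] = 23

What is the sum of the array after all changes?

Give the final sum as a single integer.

Answer: 48

Derivation:
Initial sum: 31
Change 1: A[7] 9 -> -18, delta = -27, sum = 4
Change 2: A[7] -18 -> 36, delta = 54, sum = 58
Change 3: A[2] 33 -> 23, delta = -10, sum = 48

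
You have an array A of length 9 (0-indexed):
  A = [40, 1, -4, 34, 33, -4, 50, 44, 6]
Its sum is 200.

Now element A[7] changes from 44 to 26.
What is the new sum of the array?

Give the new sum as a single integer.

Answer: 182

Derivation:
Old value at index 7: 44
New value at index 7: 26
Delta = 26 - 44 = -18
New sum = old_sum + delta = 200 + (-18) = 182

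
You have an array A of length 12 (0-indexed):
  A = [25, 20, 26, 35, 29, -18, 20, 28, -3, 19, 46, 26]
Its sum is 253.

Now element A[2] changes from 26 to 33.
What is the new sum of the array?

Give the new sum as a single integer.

Answer: 260

Derivation:
Old value at index 2: 26
New value at index 2: 33
Delta = 33 - 26 = 7
New sum = old_sum + delta = 253 + (7) = 260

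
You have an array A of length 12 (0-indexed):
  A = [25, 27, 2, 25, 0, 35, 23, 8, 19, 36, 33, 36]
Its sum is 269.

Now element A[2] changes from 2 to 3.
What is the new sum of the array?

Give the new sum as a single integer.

Old value at index 2: 2
New value at index 2: 3
Delta = 3 - 2 = 1
New sum = old_sum + delta = 269 + (1) = 270

Answer: 270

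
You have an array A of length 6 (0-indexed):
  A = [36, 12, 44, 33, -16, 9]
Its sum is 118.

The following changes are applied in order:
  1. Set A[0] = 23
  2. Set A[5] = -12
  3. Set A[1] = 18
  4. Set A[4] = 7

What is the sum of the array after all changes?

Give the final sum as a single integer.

Answer: 113

Derivation:
Initial sum: 118
Change 1: A[0] 36 -> 23, delta = -13, sum = 105
Change 2: A[5] 9 -> -12, delta = -21, sum = 84
Change 3: A[1] 12 -> 18, delta = 6, sum = 90
Change 4: A[4] -16 -> 7, delta = 23, sum = 113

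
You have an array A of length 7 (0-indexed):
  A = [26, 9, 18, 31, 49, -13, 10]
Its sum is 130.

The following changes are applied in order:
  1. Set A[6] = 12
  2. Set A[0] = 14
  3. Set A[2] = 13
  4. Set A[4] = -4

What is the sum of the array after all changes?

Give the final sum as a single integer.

Answer: 62

Derivation:
Initial sum: 130
Change 1: A[6] 10 -> 12, delta = 2, sum = 132
Change 2: A[0] 26 -> 14, delta = -12, sum = 120
Change 3: A[2] 18 -> 13, delta = -5, sum = 115
Change 4: A[4] 49 -> -4, delta = -53, sum = 62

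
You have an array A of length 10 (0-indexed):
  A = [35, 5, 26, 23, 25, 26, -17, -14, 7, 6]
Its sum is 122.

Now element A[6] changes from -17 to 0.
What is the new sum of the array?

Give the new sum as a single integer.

Answer: 139

Derivation:
Old value at index 6: -17
New value at index 6: 0
Delta = 0 - -17 = 17
New sum = old_sum + delta = 122 + (17) = 139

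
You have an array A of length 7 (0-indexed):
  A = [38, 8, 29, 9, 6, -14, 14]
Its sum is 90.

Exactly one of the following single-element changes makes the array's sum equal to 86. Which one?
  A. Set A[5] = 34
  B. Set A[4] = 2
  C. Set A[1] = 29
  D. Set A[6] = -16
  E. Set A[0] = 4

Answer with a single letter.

Option A: A[5] -14->34, delta=48, new_sum=90+(48)=138
Option B: A[4] 6->2, delta=-4, new_sum=90+(-4)=86 <-- matches target
Option C: A[1] 8->29, delta=21, new_sum=90+(21)=111
Option D: A[6] 14->-16, delta=-30, new_sum=90+(-30)=60
Option E: A[0] 38->4, delta=-34, new_sum=90+(-34)=56

Answer: B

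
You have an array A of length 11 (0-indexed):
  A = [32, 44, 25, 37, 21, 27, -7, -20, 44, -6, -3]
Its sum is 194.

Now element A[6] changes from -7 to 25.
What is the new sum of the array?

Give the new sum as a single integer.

Answer: 226

Derivation:
Old value at index 6: -7
New value at index 6: 25
Delta = 25 - -7 = 32
New sum = old_sum + delta = 194 + (32) = 226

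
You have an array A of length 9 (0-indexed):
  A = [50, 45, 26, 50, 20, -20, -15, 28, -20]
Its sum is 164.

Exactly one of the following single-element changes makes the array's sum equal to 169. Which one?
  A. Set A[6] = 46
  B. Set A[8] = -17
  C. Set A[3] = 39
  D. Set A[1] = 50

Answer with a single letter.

Answer: D

Derivation:
Option A: A[6] -15->46, delta=61, new_sum=164+(61)=225
Option B: A[8] -20->-17, delta=3, new_sum=164+(3)=167
Option C: A[3] 50->39, delta=-11, new_sum=164+(-11)=153
Option D: A[1] 45->50, delta=5, new_sum=164+(5)=169 <-- matches target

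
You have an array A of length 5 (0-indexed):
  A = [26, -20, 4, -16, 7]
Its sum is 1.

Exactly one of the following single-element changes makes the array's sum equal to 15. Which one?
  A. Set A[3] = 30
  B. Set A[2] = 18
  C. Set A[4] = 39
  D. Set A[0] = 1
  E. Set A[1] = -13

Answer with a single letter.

Option A: A[3] -16->30, delta=46, new_sum=1+(46)=47
Option B: A[2] 4->18, delta=14, new_sum=1+(14)=15 <-- matches target
Option C: A[4] 7->39, delta=32, new_sum=1+(32)=33
Option D: A[0] 26->1, delta=-25, new_sum=1+(-25)=-24
Option E: A[1] -20->-13, delta=7, new_sum=1+(7)=8

Answer: B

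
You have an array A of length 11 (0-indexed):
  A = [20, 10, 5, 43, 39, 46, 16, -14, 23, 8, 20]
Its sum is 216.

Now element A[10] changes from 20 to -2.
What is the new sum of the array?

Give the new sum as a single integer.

Answer: 194

Derivation:
Old value at index 10: 20
New value at index 10: -2
Delta = -2 - 20 = -22
New sum = old_sum + delta = 216 + (-22) = 194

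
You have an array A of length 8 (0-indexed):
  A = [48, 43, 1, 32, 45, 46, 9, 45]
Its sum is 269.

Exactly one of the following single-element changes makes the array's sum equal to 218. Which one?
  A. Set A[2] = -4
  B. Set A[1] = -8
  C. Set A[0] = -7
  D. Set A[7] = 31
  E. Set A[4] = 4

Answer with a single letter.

Option A: A[2] 1->-4, delta=-5, new_sum=269+(-5)=264
Option B: A[1] 43->-8, delta=-51, new_sum=269+(-51)=218 <-- matches target
Option C: A[0] 48->-7, delta=-55, new_sum=269+(-55)=214
Option D: A[7] 45->31, delta=-14, new_sum=269+(-14)=255
Option E: A[4] 45->4, delta=-41, new_sum=269+(-41)=228

Answer: B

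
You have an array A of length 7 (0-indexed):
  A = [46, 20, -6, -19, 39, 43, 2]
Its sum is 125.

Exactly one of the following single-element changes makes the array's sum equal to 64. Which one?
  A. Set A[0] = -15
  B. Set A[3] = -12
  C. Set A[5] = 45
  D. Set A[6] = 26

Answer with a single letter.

Option A: A[0] 46->-15, delta=-61, new_sum=125+(-61)=64 <-- matches target
Option B: A[3] -19->-12, delta=7, new_sum=125+(7)=132
Option C: A[5] 43->45, delta=2, new_sum=125+(2)=127
Option D: A[6] 2->26, delta=24, new_sum=125+(24)=149

Answer: A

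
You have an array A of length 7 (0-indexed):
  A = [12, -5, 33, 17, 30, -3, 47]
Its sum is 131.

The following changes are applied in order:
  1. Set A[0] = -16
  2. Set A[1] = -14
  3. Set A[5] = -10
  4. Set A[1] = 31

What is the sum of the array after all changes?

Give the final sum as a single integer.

Initial sum: 131
Change 1: A[0] 12 -> -16, delta = -28, sum = 103
Change 2: A[1] -5 -> -14, delta = -9, sum = 94
Change 3: A[5] -3 -> -10, delta = -7, sum = 87
Change 4: A[1] -14 -> 31, delta = 45, sum = 132

Answer: 132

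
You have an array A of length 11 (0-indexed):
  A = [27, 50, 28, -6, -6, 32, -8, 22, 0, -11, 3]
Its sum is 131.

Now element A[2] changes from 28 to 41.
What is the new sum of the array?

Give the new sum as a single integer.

Old value at index 2: 28
New value at index 2: 41
Delta = 41 - 28 = 13
New sum = old_sum + delta = 131 + (13) = 144

Answer: 144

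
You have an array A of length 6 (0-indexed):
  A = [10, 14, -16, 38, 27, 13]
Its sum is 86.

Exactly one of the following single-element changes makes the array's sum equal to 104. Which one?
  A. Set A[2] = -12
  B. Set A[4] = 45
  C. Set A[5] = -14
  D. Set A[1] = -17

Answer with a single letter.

Answer: B

Derivation:
Option A: A[2] -16->-12, delta=4, new_sum=86+(4)=90
Option B: A[4] 27->45, delta=18, new_sum=86+(18)=104 <-- matches target
Option C: A[5] 13->-14, delta=-27, new_sum=86+(-27)=59
Option D: A[1] 14->-17, delta=-31, new_sum=86+(-31)=55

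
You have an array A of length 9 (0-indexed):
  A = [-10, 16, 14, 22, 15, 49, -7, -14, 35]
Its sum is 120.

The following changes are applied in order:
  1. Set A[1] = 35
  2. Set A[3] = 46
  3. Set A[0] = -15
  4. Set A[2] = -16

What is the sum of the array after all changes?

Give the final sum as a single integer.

Answer: 128

Derivation:
Initial sum: 120
Change 1: A[1] 16 -> 35, delta = 19, sum = 139
Change 2: A[3] 22 -> 46, delta = 24, sum = 163
Change 3: A[0] -10 -> -15, delta = -5, sum = 158
Change 4: A[2] 14 -> -16, delta = -30, sum = 128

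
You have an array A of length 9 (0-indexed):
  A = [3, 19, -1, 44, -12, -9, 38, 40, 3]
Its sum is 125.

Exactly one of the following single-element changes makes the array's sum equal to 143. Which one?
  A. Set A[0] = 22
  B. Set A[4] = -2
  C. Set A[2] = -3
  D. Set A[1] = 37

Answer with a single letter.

Answer: D

Derivation:
Option A: A[0] 3->22, delta=19, new_sum=125+(19)=144
Option B: A[4] -12->-2, delta=10, new_sum=125+(10)=135
Option C: A[2] -1->-3, delta=-2, new_sum=125+(-2)=123
Option D: A[1] 19->37, delta=18, new_sum=125+(18)=143 <-- matches target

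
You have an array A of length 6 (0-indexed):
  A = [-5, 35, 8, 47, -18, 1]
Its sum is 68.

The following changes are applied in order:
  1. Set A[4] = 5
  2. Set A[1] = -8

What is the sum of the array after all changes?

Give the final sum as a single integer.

Initial sum: 68
Change 1: A[4] -18 -> 5, delta = 23, sum = 91
Change 2: A[1] 35 -> -8, delta = -43, sum = 48

Answer: 48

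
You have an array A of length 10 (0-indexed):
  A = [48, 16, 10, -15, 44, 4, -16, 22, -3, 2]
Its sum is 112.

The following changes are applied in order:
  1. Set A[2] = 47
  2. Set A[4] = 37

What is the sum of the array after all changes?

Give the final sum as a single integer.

Initial sum: 112
Change 1: A[2] 10 -> 47, delta = 37, sum = 149
Change 2: A[4] 44 -> 37, delta = -7, sum = 142

Answer: 142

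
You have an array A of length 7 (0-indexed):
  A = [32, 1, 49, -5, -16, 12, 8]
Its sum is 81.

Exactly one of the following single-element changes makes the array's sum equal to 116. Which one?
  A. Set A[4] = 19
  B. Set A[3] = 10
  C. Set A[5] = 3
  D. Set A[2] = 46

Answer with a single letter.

Option A: A[4] -16->19, delta=35, new_sum=81+(35)=116 <-- matches target
Option B: A[3] -5->10, delta=15, new_sum=81+(15)=96
Option C: A[5] 12->3, delta=-9, new_sum=81+(-9)=72
Option D: A[2] 49->46, delta=-3, new_sum=81+(-3)=78

Answer: A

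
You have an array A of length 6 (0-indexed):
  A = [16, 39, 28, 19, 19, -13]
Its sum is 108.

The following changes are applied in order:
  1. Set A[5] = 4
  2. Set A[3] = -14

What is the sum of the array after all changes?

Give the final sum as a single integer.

Initial sum: 108
Change 1: A[5] -13 -> 4, delta = 17, sum = 125
Change 2: A[3] 19 -> -14, delta = -33, sum = 92

Answer: 92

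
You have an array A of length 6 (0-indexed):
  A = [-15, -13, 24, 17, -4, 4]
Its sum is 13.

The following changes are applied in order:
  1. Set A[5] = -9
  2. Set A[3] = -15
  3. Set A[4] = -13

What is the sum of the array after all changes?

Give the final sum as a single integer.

Answer: -41

Derivation:
Initial sum: 13
Change 1: A[5] 4 -> -9, delta = -13, sum = 0
Change 2: A[3] 17 -> -15, delta = -32, sum = -32
Change 3: A[4] -4 -> -13, delta = -9, sum = -41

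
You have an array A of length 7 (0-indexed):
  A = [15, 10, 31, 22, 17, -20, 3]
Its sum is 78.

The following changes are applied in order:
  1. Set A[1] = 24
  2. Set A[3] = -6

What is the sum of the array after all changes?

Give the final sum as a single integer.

Initial sum: 78
Change 1: A[1] 10 -> 24, delta = 14, sum = 92
Change 2: A[3] 22 -> -6, delta = -28, sum = 64

Answer: 64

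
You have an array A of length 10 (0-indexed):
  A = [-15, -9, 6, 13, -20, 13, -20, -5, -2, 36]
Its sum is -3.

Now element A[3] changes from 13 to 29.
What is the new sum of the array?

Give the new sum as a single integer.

Answer: 13

Derivation:
Old value at index 3: 13
New value at index 3: 29
Delta = 29 - 13 = 16
New sum = old_sum + delta = -3 + (16) = 13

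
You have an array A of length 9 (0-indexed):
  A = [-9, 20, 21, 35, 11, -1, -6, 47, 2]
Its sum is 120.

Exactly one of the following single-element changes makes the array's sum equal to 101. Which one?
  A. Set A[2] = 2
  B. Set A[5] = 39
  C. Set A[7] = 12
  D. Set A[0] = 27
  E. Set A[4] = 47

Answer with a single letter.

Answer: A

Derivation:
Option A: A[2] 21->2, delta=-19, new_sum=120+(-19)=101 <-- matches target
Option B: A[5] -1->39, delta=40, new_sum=120+(40)=160
Option C: A[7] 47->12, delta=-35, new_sum=120+(-35)=85
Option D: A[0] -9->27, delta=36, new_sum=120+(36)=156
Option E: A[4] 11->47, delta=36, new_sum=120+(36)=156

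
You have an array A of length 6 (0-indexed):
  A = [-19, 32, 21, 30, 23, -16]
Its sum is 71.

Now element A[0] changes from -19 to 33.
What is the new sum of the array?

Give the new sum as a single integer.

Old value at index 0: -19
New value at index 0: 33
Delta = 33 - -19 = 52
New sum = old_sum + delta = 71 + (52) = 123

Answer: 123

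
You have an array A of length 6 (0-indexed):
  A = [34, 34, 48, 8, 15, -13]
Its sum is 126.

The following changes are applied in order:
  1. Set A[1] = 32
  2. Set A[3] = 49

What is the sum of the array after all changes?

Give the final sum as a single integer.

Initial sum: 126
Change 1: A[1] 34 -> 32, delta = -2, sum = 124
Change 2: A[3] 8 -> 49, delta = 41, sum = 165

Answer: 165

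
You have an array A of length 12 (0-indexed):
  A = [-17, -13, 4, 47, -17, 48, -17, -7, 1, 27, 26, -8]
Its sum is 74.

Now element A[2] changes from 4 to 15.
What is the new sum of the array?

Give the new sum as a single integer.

Answer: 85

Derivation:
Old value at index 2: 4
New value at index 2: 15
Delta = 15 - 4 = 11
New sum = old_sum + delta = 74 + (11) = 85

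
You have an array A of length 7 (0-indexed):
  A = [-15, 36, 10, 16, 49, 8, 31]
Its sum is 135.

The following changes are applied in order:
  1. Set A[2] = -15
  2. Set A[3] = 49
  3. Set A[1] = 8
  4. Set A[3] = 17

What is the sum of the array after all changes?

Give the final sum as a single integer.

Answer: 83

Derivation:
Initial sum: 135
Change 1: A[2] 10 -> -15, delta = -25, sum = 110
Change 2: A[3] 16 -> 49, delta = 33, sum = 143
Change 3: A[1] 36 -> 8, delta = -28, sum = 115
Change 4: A[3] 49 -> 17, delta = -32, sum = 83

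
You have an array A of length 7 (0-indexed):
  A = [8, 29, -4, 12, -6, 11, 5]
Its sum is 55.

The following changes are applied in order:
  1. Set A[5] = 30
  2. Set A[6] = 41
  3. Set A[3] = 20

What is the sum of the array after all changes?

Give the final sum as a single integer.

Initial sum: 55
Change 1: A[5] 11 -> 30, delta = 19, sum = 74
Change 2: A[6] 5 -> 41, delta = 36, sum = 110
Change 3: A[3] 12 -> 20, delta = 8, sum = 118

Answer: 118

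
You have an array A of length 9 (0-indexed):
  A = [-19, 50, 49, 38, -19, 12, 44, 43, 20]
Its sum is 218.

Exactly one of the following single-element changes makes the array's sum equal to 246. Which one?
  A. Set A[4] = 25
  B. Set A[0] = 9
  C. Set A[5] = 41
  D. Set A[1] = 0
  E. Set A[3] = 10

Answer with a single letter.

Option A: A[4] -19->25, delta=44, new_sum=218+(44)=262
Option B: A[0] -19->9, delta=28, new_sum=218+(28)=246 <-- matches target
Option C: A[5] 12->41, delta=29, new_sum=218+(29)=247
Option D: A[1] 50->0, delta=-50, new_sum=218+(-50)=168
Option E: A[3] 38->10, delta=-28, new_sum=218+(-28)=190

Answer: B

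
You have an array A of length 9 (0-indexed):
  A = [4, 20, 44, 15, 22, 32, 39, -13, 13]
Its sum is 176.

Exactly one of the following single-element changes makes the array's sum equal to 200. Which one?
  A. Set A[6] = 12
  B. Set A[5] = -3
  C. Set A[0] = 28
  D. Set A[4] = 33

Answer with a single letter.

Option A: A[6] 39->12, delta=-27, new_sum=176+(-27)=149
Option B: A[5] 32->-3, delta=-35, new_sum=176+(-35)=141
Option C: A[0] 4->28, delta=24, new_sum=176+(24)=200 <-- matches target
Option D: A[4] 22->33, delta=11, new_sum=176+(11)=187

Answer: C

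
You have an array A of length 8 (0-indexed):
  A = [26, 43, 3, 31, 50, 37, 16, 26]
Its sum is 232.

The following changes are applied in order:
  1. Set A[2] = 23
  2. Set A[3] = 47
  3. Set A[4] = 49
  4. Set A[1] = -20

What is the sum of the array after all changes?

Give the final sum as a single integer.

Answer: 204

Derivation:
Initial sum: 232
Change 1: A[2] 3 -> 23, delta = 20, sum = 252
Change 2: A[3] 31 -> 47, delta = 16, sum = 268
Change 3: A[4] 50 -> 49, delta = -1, sum = 267
Change 4: A[1] 43 -> -20, delta = -63, sum = 204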